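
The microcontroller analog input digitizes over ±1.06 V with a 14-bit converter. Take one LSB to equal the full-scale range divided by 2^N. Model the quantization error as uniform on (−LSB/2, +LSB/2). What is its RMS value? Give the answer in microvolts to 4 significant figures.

37.35 µV

Full-scale range = 1.06 V − (-1.06 V) = 2.12 V.
LSB = 2.12 V / 2^14 = 129.395 µV.
V_rms = LSB/√12 = 129.395 µV / √12 = 37.35 µV.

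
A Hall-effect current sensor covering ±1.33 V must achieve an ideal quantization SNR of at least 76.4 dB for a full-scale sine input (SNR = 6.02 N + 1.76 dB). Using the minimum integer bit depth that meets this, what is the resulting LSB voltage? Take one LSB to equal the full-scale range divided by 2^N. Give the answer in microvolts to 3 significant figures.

325 µV

Full-scale range = 1.33 V − (-1.33 V) = 2.66 V.
Required N = ⌈(76.4 − 1.76)/6.02⌉ = ⌈12.399⌉ = 13.
LSB = 2.66 V ÷ 2^13 = 2.66/8192 V = 325 µV.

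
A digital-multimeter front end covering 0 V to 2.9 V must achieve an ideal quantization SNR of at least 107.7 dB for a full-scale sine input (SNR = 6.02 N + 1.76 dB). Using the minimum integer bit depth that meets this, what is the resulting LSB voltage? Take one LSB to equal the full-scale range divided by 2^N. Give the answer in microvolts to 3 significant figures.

11.1 µV

V_FS = 2.9 V.
Required N = ⌈(107.7 − 1.76)/6.02⌉ = ⌈17.598⌉ = 18.
LSB = 2.9 V ÷ 2^18 = 2.9/262144 V = 11.1 µV.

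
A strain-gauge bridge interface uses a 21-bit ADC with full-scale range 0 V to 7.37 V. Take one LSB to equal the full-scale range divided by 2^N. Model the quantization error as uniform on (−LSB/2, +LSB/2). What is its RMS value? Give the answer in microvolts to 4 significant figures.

Full-scale range = 7.37 V.
LSB = 7.37 V ÷ 2^21 = 7.37/2097152 V = 3.51429 µV.
RMS of a uniform error over width LSB is LSB/√12 = 1.014 µV.

1.014 µV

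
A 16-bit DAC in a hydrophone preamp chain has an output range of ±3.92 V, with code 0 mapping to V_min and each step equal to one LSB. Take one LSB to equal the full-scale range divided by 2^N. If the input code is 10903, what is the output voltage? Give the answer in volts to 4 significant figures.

Span: 3.92 V − (-3.92 V) = 7.84 V. LSB = 7.84 V / 2^16.
V_out = V_min + code × LSB = -3.92 V + 10903 × 7.84 V / 65536
      = -3.92 V + 1.30431 V = -2.61569 V.

-2.616 V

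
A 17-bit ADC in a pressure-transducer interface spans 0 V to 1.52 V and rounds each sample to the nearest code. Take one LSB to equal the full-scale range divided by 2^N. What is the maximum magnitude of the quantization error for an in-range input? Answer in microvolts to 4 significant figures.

5.798 µV

Full-scale range = 1.52 V.
Step size = 1.52/131072 V = 11.5967 µV.
|e|_max = LSB/2 = 5.798 µV.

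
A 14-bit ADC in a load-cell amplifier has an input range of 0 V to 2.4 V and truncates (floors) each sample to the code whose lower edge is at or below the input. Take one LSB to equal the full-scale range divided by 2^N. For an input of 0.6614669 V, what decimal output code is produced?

Span = 2.4 V. LSB = 2.4 V / 2^14 ≈ 146.5 µV.
V_in − V_min = 0.6614669 − (0) = 0.6614669 V.
Divide by LSB: 0.6614669 × 16384/2.4 = 4515.6140.
Truncating gives code 4515.

4515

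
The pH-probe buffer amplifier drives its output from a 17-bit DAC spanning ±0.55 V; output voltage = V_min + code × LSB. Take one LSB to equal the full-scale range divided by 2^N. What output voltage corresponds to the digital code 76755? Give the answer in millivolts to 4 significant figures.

The full-scale span is 0.55 − (-0.55) = 1.1 V. LSB = 1.1 V / 2^17.
V_out = -0.55 + 76755 × (1.1/131072) V
      = -0.55 V + 0.644154 V = 0.0941536 V.

94.15 mV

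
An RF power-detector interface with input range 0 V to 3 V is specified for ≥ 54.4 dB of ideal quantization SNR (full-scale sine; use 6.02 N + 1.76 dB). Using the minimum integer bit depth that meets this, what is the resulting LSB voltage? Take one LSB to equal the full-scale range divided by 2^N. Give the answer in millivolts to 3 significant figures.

5.86 mV

Range is 3 V.
6.02 N + 1.76 ≥ 54.4 gives N ≥ 8.744, so the minimum integer is 9.
LSB = 3 V ÷ 2^9 = 3/512 V = 5.86 mV.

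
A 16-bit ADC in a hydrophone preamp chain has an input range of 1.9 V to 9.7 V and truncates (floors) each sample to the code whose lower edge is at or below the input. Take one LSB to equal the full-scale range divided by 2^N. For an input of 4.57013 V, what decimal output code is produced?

22434

Range = 9.7 − (1.9) = 7.8 V. LSB = 7.8 V / 2^16 ≈ 119.0 µV.
(V_in − V_min) × 2^16/range = (4.57013 − (1.9)) × 65536/7.8 = 22434.569.
Floor → code = 22434.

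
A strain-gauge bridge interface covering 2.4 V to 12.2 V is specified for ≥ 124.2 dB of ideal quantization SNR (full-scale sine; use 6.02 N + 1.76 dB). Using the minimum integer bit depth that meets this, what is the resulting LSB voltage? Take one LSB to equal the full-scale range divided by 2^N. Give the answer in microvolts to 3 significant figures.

The full-scale span is 12.2 − (2.4) = 9.8 V.
Required N = ⌈(124.2 − 1.76)/6.02⌉ = ⌈20.339⌉ = 21.
LSB = 9.8 V / 2^21 = 4.67 µV.

4.67 µV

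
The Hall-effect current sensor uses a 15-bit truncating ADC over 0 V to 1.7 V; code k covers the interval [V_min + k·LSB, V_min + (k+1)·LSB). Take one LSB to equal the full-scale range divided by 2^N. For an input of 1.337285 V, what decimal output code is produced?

25776

Range is 1.7 V. LSB = 1.7 V / 2^15 ≈ 51.88 µV.
V_in − V_min = 1.337285 − (0) = 1.337285 V.
Divide by LSB: 1.337285 × 32768/1.7 = 25776.5617.
Truncating gives code 25776.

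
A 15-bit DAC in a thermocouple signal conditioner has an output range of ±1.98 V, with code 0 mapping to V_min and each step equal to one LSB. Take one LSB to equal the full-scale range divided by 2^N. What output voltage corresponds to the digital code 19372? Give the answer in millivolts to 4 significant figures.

361.1 mV

Full-scale range = 1.98 V − (-1.98 V) = 3.96 V. LSB = 3.96 V / 2^15.
Output = V_min + (19372/32768) × range = -1.98 + 0.591187 × 3.96 V
      = -1.98 + 2.34110 = 0.361099 V.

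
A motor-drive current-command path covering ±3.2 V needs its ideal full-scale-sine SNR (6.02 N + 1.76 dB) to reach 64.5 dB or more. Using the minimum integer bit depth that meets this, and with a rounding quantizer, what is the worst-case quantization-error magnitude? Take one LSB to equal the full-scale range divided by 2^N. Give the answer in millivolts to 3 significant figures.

1.56 mV

Full-scale range = 3.2 V − (-3.2 V) = 6.4 V.
N ≥ (64.5 − 1.76)/6.02 = 10.422 → N_min = 11.
One LSB is 6.4 V / 2048 = 3.1250 mV.
Half an LSB is 1.56 mV.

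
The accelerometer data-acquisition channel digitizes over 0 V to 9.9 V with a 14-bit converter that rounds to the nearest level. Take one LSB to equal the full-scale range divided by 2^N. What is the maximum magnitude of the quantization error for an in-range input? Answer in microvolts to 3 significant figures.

Span = 9.9 V.
Step size = 9.9/16384 V = 0.60425 mV.
A rounding quantizer has |error| ≤ LSB/2 = 302 µV.

302 µV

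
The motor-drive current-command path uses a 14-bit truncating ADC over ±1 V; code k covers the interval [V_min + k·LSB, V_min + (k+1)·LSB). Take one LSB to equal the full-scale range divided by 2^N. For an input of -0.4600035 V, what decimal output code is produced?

4423

The full-scale span is 1 − (-1) = 2 V. LSB = 2 V / 2^14 ≈ 122.1 µV.
code = ⌊(V_in − V_min)/LSB⌋ = ⌊(V_in − V_min) × 2^14 / range⌋
     = ⌊(-0.4600035 − (-1)) × 16384 / 2⌋ = ⌊0.5399965 × 16384/2⌋
     = ⌊4423.651⌋ = 4423.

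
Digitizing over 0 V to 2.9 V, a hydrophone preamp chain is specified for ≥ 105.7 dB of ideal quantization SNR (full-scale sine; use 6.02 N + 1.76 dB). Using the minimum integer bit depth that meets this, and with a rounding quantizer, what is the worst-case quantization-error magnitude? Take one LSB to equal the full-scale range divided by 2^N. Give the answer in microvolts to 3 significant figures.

Full-scale range = 2.9 V.
6.02 N + 1.76 ≥ 105.7 gives N ≥ 17.266, so the minimum integer is 18.
Step size = 2.9/262144 V = 11.063 µV.
Half an LSB is 5.53 µV.

5.53 µV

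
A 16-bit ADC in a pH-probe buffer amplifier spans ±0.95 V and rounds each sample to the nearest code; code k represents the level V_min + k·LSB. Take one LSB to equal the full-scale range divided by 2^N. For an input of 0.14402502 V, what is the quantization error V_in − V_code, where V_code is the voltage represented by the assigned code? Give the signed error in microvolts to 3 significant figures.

Range = 0.95 − (-0.95) = 1.9 V. LSB = 1.9 V / 2^16 ≈ 28.99 µV.
Position in LSBs: (0.14402502 − (-0.95)) × 65536/1.9 = 37735.8020; rounding gives k = 37736.
V_code = V_min + k × range/2^16 = -0.95 + 37736 × 1.9/65536 = 0.14403076172 V.
V_in − V_code = 0.14402502 − (0.14403076172) = −5.74 µV.

−5.74 µV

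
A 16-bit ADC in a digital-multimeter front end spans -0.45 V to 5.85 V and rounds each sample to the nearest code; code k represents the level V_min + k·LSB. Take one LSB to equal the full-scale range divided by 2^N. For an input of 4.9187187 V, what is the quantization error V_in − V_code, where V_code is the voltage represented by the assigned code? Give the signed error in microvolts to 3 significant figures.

Full-scale range = 5.85 V − (-0.45 V) = 6.3 V. LSB = 6.3 V / 2^16 ≈ 96.13 µV.
Position in LSBs: (4.9187187 − (-0.45)) × 65536/6.3 = 55848.3093; rounding gives k = 55848.
Reconstructed level: -0.45 + 55848 × 6.3/65536 V = 4.9186889648 V.
Error = V_in − V_code = 4.9187187 − (4.9186889648) = +29.7 µV.

+29.7 µV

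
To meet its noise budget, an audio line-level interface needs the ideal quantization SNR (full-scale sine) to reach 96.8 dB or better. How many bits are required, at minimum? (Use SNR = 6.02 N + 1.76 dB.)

Required N = ⌈(96.8 − 1.76)/6.02⌉ = ⌈15.787⌉ = 16.

16 bits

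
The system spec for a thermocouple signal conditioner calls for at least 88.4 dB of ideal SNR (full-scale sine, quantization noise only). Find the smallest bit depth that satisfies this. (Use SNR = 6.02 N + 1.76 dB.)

15 bits

N ≥ (88.4 − 1.76)/6.02 = 14.392 → N_min = 15.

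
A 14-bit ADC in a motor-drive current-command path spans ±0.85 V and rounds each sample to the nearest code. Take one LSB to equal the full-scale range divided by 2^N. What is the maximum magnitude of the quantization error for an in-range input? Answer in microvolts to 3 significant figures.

Span: 0.85 V − (-0.85 V) = 1.7 V.
Step size = 1.7/16384 V = 103.76 µV.
A rounding quantizer has |error| ≤ LSB/2 = 51.9 µV.

51.9 µV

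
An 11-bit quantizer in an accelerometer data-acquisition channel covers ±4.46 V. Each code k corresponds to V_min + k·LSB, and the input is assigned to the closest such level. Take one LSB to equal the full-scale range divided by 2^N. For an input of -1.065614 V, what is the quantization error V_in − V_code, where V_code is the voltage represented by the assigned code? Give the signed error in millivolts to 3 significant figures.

+1.48 mV

The full-scale span is 4.46 − (-4.46) = 8.92 V. LSB = 8.92 V / 2^11 ≈ 4.355 mV.
Position in LSBs: (-1.065614 − (-4.46)) × 2048/8.92 = 779.3388; rounding gives k = 779.
V_code = V_min + k × range/2^11 = -4.46 + 779 × 8.92/2048 = -1.067089844 V.
V_in − V_code = -1.065614 − (-1.067089844) = +1.48 mV.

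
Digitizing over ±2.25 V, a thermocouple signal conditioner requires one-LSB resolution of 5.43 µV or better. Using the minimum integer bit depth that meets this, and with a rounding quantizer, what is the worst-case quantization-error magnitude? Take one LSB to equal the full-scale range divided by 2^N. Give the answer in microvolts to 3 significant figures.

Span: 2.25 V − (-2.25 V) = 4.5 V.
Required number of levels: 4.5/5.43 µV = 828730; smallest N with 2^N ≥ that is 20.
One LSB is 4.5 V / 1048576 = 4.2915 µV.
Max error for round-to-nearest is LSB/2 = 2.15 µV.

2.15 µV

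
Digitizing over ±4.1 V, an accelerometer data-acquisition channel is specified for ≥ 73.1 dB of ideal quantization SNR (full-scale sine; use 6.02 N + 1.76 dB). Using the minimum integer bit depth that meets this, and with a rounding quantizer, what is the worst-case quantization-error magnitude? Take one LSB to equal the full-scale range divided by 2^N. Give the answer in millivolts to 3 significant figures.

1.00 mV

Span: 4.1 V − (-4.1 V) = 8.2 V.
6.02 N + 1.76 ≥ 73.1 gives N ≥ 11.850, so the minimum integer is 12.
LSB = 8.2 V ÷ 2^12 = 8.2/4096 V = 2.0020 mV.
Max error for round-to-nearest is LSB/2 = 1.00 mV.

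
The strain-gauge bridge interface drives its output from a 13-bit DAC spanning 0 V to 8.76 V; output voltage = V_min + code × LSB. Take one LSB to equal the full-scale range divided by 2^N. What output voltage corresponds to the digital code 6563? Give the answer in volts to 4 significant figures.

V_FS = 8.76 V. LSB = 8.76 V / 2^13.
V_out = V_min + code × LSB = 0 V + 6563 × 8.76 V / 8192
      = 0 V + 7.01805 V = 7.01805 V.

7.018 V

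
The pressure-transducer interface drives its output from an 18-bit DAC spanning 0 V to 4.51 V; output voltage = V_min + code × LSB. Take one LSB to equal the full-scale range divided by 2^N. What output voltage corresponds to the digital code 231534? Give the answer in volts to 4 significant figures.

Range is 4.51 V. LSB = 4.51 V / 2^18.
V_out = 0 + 231534 × (4.51/262144) V
      = 0 V + 3.98338 V = 3.98338 V.

3.983 V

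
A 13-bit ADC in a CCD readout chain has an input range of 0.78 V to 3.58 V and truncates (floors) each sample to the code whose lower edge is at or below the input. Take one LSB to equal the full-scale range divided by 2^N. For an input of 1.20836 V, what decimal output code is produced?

Range = 3.58 − (0.78) = 2.8 V. LSB = 2.8 V / 2^13 ≈ 341.8 µV.
V_in − V_min = 1.20836 − (0.78) = 0.42836 V.
Divide by LSB: 0.42836 × 8192/2.8 = 1253.2590.
Truncating gives code 1253.

1253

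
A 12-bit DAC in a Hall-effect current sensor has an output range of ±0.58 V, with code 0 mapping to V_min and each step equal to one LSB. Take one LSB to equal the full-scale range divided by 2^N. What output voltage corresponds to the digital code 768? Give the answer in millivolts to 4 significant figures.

Range = 0.58 − (-0.58) = 1.16 V. LSB = 1.16 V / 2^12.
V_out = V_min + code × LSB = -0.58 V + 768 × 1.16 V / 4096
      = -0.58 + 0.217500 = -0.362500 V.

-362.5 mV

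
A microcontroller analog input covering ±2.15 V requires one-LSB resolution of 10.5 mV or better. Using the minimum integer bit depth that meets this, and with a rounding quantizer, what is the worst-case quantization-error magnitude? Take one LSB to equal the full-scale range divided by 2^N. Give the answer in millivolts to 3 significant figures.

4.20 mV

Span: 2.15 V − (-2.15 V) = 4.3 V.
Levels needed ≥ 4.3/10.5 mV = 409.5. 2^9 = 512 suffices, so N_min = 9.
Step size = 4.3/512 V = 8.3984 mV.
|e|_max = LSB/2 = 4.20 mV.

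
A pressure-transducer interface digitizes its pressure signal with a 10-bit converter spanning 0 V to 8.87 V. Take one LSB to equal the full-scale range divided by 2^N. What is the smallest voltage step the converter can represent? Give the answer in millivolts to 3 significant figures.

V_FS = 8.87 V.
There are 2^10 = 1024 steps.
LSB = 8.87 V ÷ 2^10 = 8.87/1024 V = 8.66 mV.

8.66 mV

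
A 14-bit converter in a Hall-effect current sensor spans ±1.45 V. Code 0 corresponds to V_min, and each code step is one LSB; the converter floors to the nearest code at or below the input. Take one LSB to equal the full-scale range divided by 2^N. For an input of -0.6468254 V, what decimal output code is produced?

Span: 1.45 V − (-1.45 V) = 2.9 V. LSB = 2.9 V / 2^14 ≈ 177.0 µV.
(V_in − V_min) × 2^14/range = (-0.6468254 − (-1.45)) × 16384/2.9 = 4537.660.
Floor → code = 4537.

4537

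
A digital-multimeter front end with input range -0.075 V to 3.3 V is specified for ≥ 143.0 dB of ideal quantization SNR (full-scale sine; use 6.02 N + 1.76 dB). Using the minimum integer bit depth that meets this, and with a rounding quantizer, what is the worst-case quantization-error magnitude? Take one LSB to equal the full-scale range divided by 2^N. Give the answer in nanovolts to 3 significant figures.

Span: 3.3 V − (-0.075 V) = 3.375 V.
Solving 6.02 N ≥ 143.0 − 1.76: N ≥ 23.462. Round up → N = 24.
Step size = 3.375/16777216 V = 201.17 nV.
Half an LSB is 101 nV.

101 nV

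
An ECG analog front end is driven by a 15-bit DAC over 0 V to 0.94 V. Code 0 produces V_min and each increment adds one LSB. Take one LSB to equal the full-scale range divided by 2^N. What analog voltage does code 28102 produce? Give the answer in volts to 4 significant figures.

V_FS = 0.94 V. LSB = 0.94 V / 2^15.
V_out = V_min + code × LSB = 0 V + 28102 × 0.94 V / 32768
      = 0 V + 0.806149 V = 0.806149 V.

0.8061 V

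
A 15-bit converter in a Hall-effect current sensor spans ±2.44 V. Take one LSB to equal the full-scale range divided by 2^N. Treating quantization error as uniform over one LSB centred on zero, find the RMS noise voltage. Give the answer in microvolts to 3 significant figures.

Span: 2.44 V − (-2.44 V) = 4.88 V.
One LSB is 4.88 V / 32768 = 148.93 µV.
RMS of a uniform error over width LSB is LSB/√12 = 43.0 µV.

43.0 µV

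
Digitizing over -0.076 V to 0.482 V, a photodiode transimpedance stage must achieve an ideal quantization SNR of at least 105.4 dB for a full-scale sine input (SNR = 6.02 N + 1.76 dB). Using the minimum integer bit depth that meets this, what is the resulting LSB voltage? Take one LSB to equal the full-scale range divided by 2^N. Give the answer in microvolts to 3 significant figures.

Span: 0.482 V − (-0.076 V) = 0.558 V.
N ≥ (105.4 − 1.76)/6.02 = 17.216 → N_min = 18.
LSB = 0.558 V / 2^18 = 2.13 µV.

2.13 µV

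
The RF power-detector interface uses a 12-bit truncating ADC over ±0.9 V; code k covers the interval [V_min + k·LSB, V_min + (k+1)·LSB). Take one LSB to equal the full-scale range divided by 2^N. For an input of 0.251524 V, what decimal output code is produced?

2620

Full-scale range = 0.9 V − (-0.9 V) = 1.8 V. LSB = 1.8 V / 2^12 ≈ 439.5 µV.
V_in − V_min = 0.251524 − (-0.9) = 1.151524 V.
Divide by LSB: 1.151524 × 4096/1.8 = 2620.3568.
Truncating gives code 2620.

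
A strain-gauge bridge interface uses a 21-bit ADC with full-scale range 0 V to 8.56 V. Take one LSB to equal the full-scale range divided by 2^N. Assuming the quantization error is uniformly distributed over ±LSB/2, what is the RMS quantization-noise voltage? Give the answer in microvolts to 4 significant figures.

Range is 8.56 V.
LSB = 8.56 V ÷ 2^21 = 8.56/2097152 V = 4.08173 µV.
V_rms = LSB/√12 = 4.08173 µV / √12 = 1.178 µV.

1.178 µV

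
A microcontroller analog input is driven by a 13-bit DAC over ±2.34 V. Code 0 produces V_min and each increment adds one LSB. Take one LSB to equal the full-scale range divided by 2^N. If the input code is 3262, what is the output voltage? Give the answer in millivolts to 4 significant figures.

The full-scale span is 2.34 − (-2.34) = 4.68 V. LSB = 4.68 V / 2^13.
V_out = V_min + code × LSB = -2.34 V + 3262 × 4.68 V / 8192
      = -2.34 V + 1.86354 V = -0.476455 V.

-476.5 mV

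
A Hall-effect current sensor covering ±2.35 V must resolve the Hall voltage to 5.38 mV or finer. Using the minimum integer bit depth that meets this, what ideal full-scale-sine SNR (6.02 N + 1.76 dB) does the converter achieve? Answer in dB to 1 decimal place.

Span: 2.35 V − (-2.35 V) = 4.7 V.
Required number of levels: 4.7/5.38 mV = 873.61; smallest N with 2^N ≥ that is 10.
Ideal SNR at N = 10: 6.02·10 + 1.76 = 62.0 dB.

62.0 dB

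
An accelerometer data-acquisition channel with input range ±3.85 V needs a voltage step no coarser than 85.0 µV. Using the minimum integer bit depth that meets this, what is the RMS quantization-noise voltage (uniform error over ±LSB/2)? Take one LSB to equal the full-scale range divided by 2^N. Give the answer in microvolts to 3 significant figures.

Range = 3.85 − (-3.85) = 7.7 V.
Levels needed ≥ 7.7/85.0 µV = 90590. 2^17 = 131072 suffices, so N_min = 17.
One LSB is 7.7 V / 131072 = 58.746 µV.
RMS noise = LSB/√12 = 17.0 µV.

17.0 µV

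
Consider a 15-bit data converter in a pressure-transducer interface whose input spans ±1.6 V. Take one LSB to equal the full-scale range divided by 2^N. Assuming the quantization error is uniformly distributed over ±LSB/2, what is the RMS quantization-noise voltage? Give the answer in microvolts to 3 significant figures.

28.2 µV

Full-scale range = 1.6 V − (-1.6 V) = 3.2 V.
LSB = 3.2 V ÷ 2^15 = 3.2/32768 V = 97.656 µV.
σ_q = LSB/√12 = 97.656 µV/3.4641 = 28.2 µV.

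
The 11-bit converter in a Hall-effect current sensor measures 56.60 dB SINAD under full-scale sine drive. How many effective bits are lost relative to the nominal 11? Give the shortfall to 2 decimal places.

Effective bits = (56.60 − 1.76)/6.02 = 9.1096.
Lost resolution: 11 − 9.1096 = 1.8904 bits.

1.89 bits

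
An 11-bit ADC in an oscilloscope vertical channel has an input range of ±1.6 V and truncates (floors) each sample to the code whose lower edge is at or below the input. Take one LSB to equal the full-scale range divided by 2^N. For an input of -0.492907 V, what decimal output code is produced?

Span: 1.6 V − (-1.6 V) = 3.2 V. LSB = 3.2 V / 2^11 ≈ 1.562 mV.
V_in − V_min = -0.492907 − (-1.6) = 1.107093 V.
Divide by LSB: 1.107093 × 2048/3.2 = 708.5395.
Truncating gives code 708.

708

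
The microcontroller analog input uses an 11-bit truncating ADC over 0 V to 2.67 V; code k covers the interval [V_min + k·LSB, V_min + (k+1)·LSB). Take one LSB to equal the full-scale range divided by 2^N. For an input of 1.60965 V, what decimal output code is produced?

1234

V_FS = 2.67 V. LSB = 2.67 V / 2^11 ≈ 1.304 mV.
V_in − V_min = 1.60965 − (0) = 1.60965 V.
Divide by LSB: 1.60965 × 2048/2.67 = 1234.6679.
Truncating gives code 1234.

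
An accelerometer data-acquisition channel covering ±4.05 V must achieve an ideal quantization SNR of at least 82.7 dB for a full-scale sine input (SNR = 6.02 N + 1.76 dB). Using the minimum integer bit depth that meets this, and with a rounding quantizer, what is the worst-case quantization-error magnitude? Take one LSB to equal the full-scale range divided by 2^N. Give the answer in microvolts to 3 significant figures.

247 µV

Span: 4.05 V − (-4.05 V) = 8.1 V.
Required N = ⌈(82.7 − 1.76)/6.02⌉ = ⌈13.445⌉ = 14.
One LSB is 8.1 V / 16384 = 494.38 µV.
Max error for round-to-nearest is LSB/2 = 247 µV.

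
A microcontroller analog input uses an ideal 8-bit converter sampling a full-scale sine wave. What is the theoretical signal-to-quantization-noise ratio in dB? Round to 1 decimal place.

49.9 dB

For an ideal N-bit converter with full-scale sine input, SNR = 6.02 N + 1.76 dB. SNR = 6.02 × 8 + 1.76 = 48.16 + 1.76 = 49.92 dB.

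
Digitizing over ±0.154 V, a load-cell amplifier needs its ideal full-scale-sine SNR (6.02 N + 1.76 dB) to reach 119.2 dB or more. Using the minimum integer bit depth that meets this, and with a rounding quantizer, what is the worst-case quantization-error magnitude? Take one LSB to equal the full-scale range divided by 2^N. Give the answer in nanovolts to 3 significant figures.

147 nV

Range = 0.154 − (-0.154) = 0.308 V.
N ≥ (119.2 − 1.76)/6.02 = 19.508 → N_min = 20.
LSB = 0.308 V ÷ 2^20 = 0.308/1048576 V = 293.73 nV.
Half an LSB is 147 nV.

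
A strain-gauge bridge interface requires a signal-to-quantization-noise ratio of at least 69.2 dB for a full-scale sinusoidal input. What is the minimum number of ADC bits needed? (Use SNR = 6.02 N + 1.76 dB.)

12 bits

Required N = ⌈(69.2 − 1.76)/6.02⌉ = ⌈11.203⌉ = 12.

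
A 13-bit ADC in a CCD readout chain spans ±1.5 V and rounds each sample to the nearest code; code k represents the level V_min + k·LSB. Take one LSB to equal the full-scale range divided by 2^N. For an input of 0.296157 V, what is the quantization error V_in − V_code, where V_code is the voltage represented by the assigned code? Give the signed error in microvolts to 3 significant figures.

−108 µV

Full-scale range = 1.5 V − (-1.5 V) = 3 V. LSB = 3 V / 2^13 ≈ 366.2 µV.
(0.296157 − (-1.5)) / LSB = 1.796157 × 8192/3 = 4904.7060. Nearest integer: k = 4905.
Reconstructed level: -1.5 + 4905 × 3/8192 V = 0.2962646484 V.
V_in − V_code = 0.296157 − (0.2962646484) = −108 µV.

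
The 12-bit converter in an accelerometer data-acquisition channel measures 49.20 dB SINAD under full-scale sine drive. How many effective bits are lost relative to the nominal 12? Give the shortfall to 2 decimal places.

N_eff = (49.20 − 1.76)/6.02 = 7.8804 bits.
Lost resolution: 12 − 7.8804 = 4.1196 bits.

4.12 bits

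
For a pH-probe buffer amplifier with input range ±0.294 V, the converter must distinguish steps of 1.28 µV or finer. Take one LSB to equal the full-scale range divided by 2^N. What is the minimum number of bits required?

The full-scale span is 0.294 − (-0.294) = 0.588 V.
Levels needed ≥ 0.588/1.28 µV = 459400. 2^19 = 524288 suffices, so N_min = 19.

19 bits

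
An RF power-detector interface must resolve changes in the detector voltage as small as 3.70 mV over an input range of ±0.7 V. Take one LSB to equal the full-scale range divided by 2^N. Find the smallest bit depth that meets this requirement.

Span: 0.7 V − (-0.7 V) = 1.4 V.
Need 2^N ≥ 1.4 V / 3.70 mV = 378.4 → N_min = 9.

9 bits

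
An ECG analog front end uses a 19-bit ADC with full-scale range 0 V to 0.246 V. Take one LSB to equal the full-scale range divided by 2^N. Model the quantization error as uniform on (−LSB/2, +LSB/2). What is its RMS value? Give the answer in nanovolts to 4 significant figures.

Full-scale range = 0.246 V.
LSB = 0.246 V ÷ 2^19 = 0.246/524288 V = 469.208 nV.
For a uniform distribution on [−LSB/2, +LSB/2], V_rms = LSB/√12 = 469.208 nV/3.4641 = 135.4 nV.

135.4 nV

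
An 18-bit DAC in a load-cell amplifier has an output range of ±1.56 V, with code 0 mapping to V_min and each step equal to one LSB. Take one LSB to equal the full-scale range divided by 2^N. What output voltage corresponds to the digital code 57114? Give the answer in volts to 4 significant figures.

Range = 1.56 − (-1.56) = 3.12 V. LSB = 3.12 V / 2^18.
Output = V_min + (57114/262144) × range = -1.56 + 0.217873 × 3.12 V
      = -1.56 + 0.679763 = -0.880237 V.

-0.8802 V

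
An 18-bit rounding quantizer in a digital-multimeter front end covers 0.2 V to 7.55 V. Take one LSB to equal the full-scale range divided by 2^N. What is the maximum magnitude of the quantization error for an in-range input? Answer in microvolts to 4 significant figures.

Span: 7.55 V − (0.2 V) = 7.35 V.
Step size = 7.35/262144 V = 28.0380 µV.
|e|_max = LSB/2 = 14.02 µV.

14.02 µV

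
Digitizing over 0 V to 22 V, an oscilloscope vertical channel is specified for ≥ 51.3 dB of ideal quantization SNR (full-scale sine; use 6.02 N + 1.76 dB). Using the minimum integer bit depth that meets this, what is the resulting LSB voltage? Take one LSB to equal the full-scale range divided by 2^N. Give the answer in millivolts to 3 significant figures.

Full-scale range = 22 V.
N ≥ (51.3 − 1.76)/6.02 = 8.229 → N_min = 9.
LSB = 22 V / 2^9 = 43.0 mV.

43.0 mV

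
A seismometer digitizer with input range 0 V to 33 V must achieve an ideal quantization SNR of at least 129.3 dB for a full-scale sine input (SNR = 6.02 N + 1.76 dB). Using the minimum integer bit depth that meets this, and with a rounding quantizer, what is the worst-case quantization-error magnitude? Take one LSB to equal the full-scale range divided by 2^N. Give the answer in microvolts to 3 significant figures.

3.93 µV

Range is 33 V.
Required N = ⌈(129.3 − 1.76)/6.02⌉ = ⌈21.186⌉ = 22.
LSB = 33 V / 2^22 = 7.8678 µV.
Half an LSB is 3.93 µV.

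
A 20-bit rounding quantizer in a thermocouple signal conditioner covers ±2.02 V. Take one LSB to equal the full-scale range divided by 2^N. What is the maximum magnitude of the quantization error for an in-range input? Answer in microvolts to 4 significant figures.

Span: 2.02 V − (-2.02 V) = 4.04 V.
Step size = 4.04/1048576 V = 3.85284 µV.
A rounding quantizer has |error| ≤ LSB/2 = 1.926 µV.

1.926 µV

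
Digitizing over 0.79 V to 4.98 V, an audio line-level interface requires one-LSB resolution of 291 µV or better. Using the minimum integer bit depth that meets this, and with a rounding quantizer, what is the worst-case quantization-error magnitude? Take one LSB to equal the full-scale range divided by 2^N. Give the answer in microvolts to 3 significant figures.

128 µV

The full-scale span is 4.98 − (0.79) = 4.19 V.
Required number of levels: 4.19/291 µV = 14399; smallest N with 2^N ≥ that is 14.
LSB = 4.19 V / 2^14 = 255.74 µV.
Max error for round-to-nearest is LSB/2 = 128 µV.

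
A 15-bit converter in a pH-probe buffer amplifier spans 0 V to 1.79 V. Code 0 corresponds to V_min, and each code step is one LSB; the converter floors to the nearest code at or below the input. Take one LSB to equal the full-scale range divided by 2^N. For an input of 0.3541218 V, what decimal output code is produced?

6482

Range is 1.79 V. LSB = 1.79 V / 2^15 ≈ 54.63 µV.
code = ⌊(V_in − V_min)/LSB⌋ = ⌊(V_in − V_min) × 2^15 / range⌋
     = ⌊(0.3541218 − (0)) × 32768 / 1.79⌋ = ⌊0.3541218 × 32768/1.79⌋
     = ⌊6482.605⌋ = 6482.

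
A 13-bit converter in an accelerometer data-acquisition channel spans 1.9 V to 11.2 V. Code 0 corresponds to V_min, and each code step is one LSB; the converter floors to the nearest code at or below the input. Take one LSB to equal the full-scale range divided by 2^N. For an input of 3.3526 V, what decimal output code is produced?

Span: 11.2 V − (1.9 V) = 9.3 V. LSB = 9.3 V / 2^13 ≈ 1.135 mV.
(V_in − V_min) × 2^13/range = (3.3526 − (1.9)) × 8192/9.3 = 1279.538.
Floor → code = 1279.

1279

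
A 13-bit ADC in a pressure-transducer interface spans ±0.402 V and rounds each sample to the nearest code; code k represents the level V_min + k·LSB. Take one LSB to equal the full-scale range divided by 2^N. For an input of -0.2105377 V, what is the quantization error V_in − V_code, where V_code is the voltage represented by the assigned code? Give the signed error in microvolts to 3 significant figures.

−17.7 µV

Full-scale range = 0.402 V − (-0.402 V) = 0.804 V. LSB = 0.804 V / 2^13 ≈ 98.14 µV.
Position in LSBs: (-0.2105377 − (-0.402)) × 8192/0.804 = 1950.8199; rounding gives k = 1951.
Reconstructed level: -0.402 + 1951 × 0.804/8192 V = -0.2105200195 V.
Error = V_in − V_code = -0.2105377 − (-0.2105200195) = −17.7 µV.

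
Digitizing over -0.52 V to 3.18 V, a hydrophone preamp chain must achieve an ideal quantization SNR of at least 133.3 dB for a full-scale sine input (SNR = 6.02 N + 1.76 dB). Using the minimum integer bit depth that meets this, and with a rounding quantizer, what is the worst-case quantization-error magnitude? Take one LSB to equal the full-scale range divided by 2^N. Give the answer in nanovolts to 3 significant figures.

441 nV

Range = 3.18 − (-0.52) = 3.7 V.
6.02 N + 1.76 ≥ 133.3 gives N ≥ 21.850, so the minimum integer is 22.
LSB = 3.7 V / 2^22 = 0.88215 µV.
Max error for round-to-nearest is LSB/2 = 441 nV.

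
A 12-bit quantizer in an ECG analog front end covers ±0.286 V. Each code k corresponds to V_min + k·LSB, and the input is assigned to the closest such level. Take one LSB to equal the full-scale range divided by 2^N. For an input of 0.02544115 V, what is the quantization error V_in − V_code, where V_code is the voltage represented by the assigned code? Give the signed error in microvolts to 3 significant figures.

+25.1 µV

Full-scale range = 0.286 V − (-0.286 V) = 0.572 V. LSB = 0.572 V / 2^12 ≈ 139.6 µV.
Position in LSBs: (0.02544115 − (-0.286)) × 4096/0.572 = 2230.1800; rounding gives k = 2230.
V_code = -0.286 + (2230/4096) × 0.572 = 0.02541601563 V.
Error = V_in − V_code = 0.02544115 − (0.02541601563) = +25.1 µV.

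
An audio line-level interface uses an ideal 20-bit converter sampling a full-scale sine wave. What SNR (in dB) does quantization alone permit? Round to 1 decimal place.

Ideal quantization SNR: 6.02 × 20 + 1.76 dB = 122.2 dB.

122.2 dB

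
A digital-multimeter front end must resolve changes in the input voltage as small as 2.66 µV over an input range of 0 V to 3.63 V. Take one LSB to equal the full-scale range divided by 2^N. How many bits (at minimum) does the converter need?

Full-scale range = 3.63 V.
Need 2^N ≥ 3.63 V / 2.66 µV = 1.365e6 → N_min = 21.

21 bits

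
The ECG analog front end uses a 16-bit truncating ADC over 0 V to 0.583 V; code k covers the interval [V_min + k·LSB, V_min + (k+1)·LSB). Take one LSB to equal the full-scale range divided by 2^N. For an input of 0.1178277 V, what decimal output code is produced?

13245

Range is 0.583 V. LSB = 0.583 V / 2^16 ≈ 8.896 µV.
(V_in − V_min) × 2^16/range = (0.1178277 − (0)) × 65536/0.583 = 13245.208.
Floor → code = 13245.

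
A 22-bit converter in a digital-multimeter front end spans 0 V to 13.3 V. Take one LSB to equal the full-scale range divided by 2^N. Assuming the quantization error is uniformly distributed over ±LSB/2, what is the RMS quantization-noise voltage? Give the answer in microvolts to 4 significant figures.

Span = 13.3 V.
Step size = 13.3/4194304 V = 3.17097 µV.
For a uniform distribution on [−LSB/2, +LSB/2], V_rms = LSB/√12 = 3.17097 µV/3.4641 = 0.9154 µV.

0.9154 µV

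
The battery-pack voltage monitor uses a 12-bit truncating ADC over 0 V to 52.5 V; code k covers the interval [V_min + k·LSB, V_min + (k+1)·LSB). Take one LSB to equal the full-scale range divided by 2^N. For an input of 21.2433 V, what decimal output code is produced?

Span = 52.5 V. LSB = 52.5 V / 2^12 ≈ 12.82 mV.
code = ⌊(V_in − V_min)/LSB⌋ = ⌊(V_in − V_min) × 2^12 / range⌋
     = ⌊(21.2433 − (0)) × 4096 / 52.5⌋ = ⌊21.2433 × 4096/52.5⌋
     = ⌊1657.382⌋ = 1657.

1657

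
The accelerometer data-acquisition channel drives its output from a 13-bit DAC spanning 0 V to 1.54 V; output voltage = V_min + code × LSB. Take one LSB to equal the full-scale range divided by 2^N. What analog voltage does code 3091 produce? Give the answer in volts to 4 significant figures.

0.5811 V

Full-scale range = 1.54 V. LSB = 1.54 V / 2^13.
V_out = 0 + 3091 × (1.54/8192) V
      = 0 V + 0.581072 V = 0.581072 V.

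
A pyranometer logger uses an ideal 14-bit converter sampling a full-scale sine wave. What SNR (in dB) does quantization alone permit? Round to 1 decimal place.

86.0 dB

For an ideal N-bit converter with full-scale sine input, SNR = 6.02 N + 1.76 dB. SNR = 6.02 × 14 + 1.76 = 84.28 + 1.76 = 86.04 dB.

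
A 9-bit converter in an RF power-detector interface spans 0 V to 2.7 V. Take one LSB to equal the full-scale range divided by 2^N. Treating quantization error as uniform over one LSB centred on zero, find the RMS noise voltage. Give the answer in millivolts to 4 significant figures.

Full-scale range = 2.7 V.
LSB = 2.7 V / 2^9 = 5.27344 mV.
V_rms = LSB/√12 = 5.27344 mV / √12 = 1.522 mV.

1.522 mV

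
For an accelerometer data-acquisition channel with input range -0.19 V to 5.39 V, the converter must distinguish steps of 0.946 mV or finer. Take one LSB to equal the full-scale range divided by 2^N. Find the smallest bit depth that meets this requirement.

13 bits

Full-scale range = 5.39 V − (-0.19 V) = 5.58 V.
Need 2^N ≥ 5.58 V / 0.946 mV = 5899 → N_min = 13.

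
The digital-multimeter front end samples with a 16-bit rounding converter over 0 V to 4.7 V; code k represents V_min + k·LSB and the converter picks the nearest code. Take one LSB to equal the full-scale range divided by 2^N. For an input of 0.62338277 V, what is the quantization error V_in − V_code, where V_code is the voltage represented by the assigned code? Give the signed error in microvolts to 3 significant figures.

V_FS = 4.7 V. LSB = 4.7 V / 2^16 ≈ 71.72 µV.
Position in LSBs: (0.62338277 − (0)) × 65536/4.7 = 8692.3432; rounding gives k = 8692.
Reconstructed level: 0 + 8692 × 4.7/65536 V = 0.62335815430 V.
e = 0.62338277 − (0.62335815430) = +24.6 µV.

+24.6 µV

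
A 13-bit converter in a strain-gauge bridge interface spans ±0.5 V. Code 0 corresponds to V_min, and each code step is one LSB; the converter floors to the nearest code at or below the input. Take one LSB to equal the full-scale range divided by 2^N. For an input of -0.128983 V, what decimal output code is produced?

3039

Span: 0.5 V − (-0.5 V) = 1 V. LSB = 1 V / 2^13 ≈ 122.1 µV.
code = ⌊(V_in − V_min)/LSB⌋ = ⌊(V_in − V_min) × 2^13 / range⌋
     = ⌊(-0.128983 − (-0.5)) × 8192 / 1⌋ = ⌊0.371017 × 8192/1⌋
     = ⌊3039.371⌋ = 3039.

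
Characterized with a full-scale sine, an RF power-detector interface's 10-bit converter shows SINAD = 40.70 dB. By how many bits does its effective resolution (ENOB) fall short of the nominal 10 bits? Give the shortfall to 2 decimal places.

N_eff = (40.70 − 1.76)/6.02 = 6.4684 bits.
Shortfall = 10 − 6.4684 = 3.5316 bits.

3.53 bits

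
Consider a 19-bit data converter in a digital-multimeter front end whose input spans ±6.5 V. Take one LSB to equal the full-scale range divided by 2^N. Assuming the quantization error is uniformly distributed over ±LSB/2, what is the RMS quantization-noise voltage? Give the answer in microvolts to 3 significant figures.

7.16 µV

Range = 6.5 − (-6.5) = 13 V.
LSB = 13 V / 2^19 = 24.796 µV.
V_rms = LSB/√12 = 24.796 µV / √12 = 7.16 µV.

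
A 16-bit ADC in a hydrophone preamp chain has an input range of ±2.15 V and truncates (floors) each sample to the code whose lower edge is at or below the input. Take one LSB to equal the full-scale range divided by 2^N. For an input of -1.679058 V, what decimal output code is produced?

Range = 2.15 − (-2.15) = 4.3 V. LSB = 4.3 V / 2^16 ≈ 65.61 µV.
(V_in − V_min) × 2^16/range = (-1.679058 − (-2.15)) × 65536/4.3 = 7177.594.
Floor → code = 7177.

7177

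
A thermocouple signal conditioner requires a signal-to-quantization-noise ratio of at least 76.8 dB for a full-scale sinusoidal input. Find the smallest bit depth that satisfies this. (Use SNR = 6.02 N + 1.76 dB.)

Solving 6.02 N ≥ 76.8 − 1.76: N ≥ 12.465. Round up → N = 13.

13 bits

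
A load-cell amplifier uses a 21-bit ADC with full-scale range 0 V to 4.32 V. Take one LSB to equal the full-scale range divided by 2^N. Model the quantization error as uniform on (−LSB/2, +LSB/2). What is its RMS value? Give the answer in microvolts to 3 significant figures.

0.595 µV

Full-scale range = 4.32 V.
One LSB is 4.32 V / 2097152 = 2.0599 µV.
V_rms = LSB/√12 = 2.0599 µV / √12 = 0.595 µV.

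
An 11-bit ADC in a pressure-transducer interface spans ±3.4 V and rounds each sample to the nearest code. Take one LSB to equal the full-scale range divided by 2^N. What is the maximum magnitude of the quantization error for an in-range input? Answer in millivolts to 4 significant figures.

1.660 mV

Full-scale range = 3.4 V − (-3.4 V) = 6.8 V.
LSB = 6.8 V ÷ 2^11 = 6.8/2048 V = 3.32031 mV.
|e|_max = LSB/2 = 1.660 mV.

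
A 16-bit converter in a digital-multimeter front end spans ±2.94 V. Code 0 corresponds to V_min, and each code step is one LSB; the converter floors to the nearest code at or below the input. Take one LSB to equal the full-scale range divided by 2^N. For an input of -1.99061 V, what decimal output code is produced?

10581

Full-scale range = 2.94 V − (-2.94 V) = 5.88 V. LSB = 5.88 V / 2^16 ≈ 89.72 µV.
(V_in − V_min) × 2^16/range = (-1.99061 − (-2.94)) × 65536/5.88 = 10581.501.
Floor → code = 10581.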